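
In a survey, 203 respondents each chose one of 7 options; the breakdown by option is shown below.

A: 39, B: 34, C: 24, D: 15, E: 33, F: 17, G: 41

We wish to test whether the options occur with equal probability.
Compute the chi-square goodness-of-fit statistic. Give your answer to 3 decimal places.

Under H₀ each category has probability 1/7, so each expected count is 203/7 = 29.
A: (39 − 29)²/29 = 100/29 = 3.4483
B: (34 − 29)²/29 = 25/29 = 0.8621
C: (24 − 29)²/29 = 25/29 = 0.8621
D: (15 − 29)²/29 = 196/29 = 6.7586
E: (33 − 29)²/29 = 16/29 = 0.5517
F: (17 − 29)²/29 = 144/29 = 4.9655
G: (41 − 29)²/29 = 144/29 = 4.9655
Sum = 22.414

22.414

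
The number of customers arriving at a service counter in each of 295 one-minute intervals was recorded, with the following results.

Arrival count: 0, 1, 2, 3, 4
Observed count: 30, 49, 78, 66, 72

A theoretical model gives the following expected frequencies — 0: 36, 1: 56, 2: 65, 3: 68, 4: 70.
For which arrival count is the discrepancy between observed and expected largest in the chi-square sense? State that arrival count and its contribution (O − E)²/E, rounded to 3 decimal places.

2, 2.600

cat         O        E   (O−E)²/E
0          30       36     1.0000
1          49       56     0.8750
2          78       65     2.6000
3          66       68     0.0588
4          72       70     0.0571
The largest term is for 2: 2.600.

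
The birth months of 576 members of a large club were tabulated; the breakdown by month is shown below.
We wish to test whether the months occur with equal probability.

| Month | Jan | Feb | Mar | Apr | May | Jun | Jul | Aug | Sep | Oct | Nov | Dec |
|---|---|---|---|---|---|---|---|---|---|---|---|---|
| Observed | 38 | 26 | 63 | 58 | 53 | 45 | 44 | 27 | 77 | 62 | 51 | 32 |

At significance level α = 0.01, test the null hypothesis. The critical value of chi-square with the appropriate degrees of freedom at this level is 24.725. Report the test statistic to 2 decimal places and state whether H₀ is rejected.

Under H₀ each category has probability 1/12, so each expected count is 576/12 = 48.
cat         O        E   (O−E)²/E
Jan        38       48      2.083
Feb        26       48     10.083
Mar        63       48      4.688
Apr        58       48      2.083
May        53       48      0.521
Jun        45       48      0.188
Jul        44       48      0.333
Aug        27       48      9.188
Sep        77       48     17.521
Oct        62       48      4.083
Nov        51       48      0.188
Dec        32       48      5.333
Sum = 56.29
df = 11. Since 56.29 > 24.725, we reject H₀.

56.29; reject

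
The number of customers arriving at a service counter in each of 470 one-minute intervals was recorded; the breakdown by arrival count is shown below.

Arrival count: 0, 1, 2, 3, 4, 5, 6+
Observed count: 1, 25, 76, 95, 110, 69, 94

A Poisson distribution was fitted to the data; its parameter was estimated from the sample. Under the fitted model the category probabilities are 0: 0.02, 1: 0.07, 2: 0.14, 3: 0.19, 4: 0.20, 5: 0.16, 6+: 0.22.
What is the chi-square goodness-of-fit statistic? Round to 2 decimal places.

Expected counts E_i = n·p_i: 470×0.02 = 9.4, 470×0.07 = 32.9, 470×0.14 = 65.8, 470×0.19 = 89.3, 470×0.20 = 94, 470×0.16 = 75.2, 470×0.22 = 103.4.
0: (1 − 9.4)²/9.4 = 70.56/9.4 = 7.506
1: (25 − 32.9)²/32.9 = 62.41/32.9 = 1.897
2: (76 − 65.8)²/65.8 = 104.04/65.8 = 1.581
3: (95 − 89.3)²/89.3 = 32.49/89.3 = 0.364
4: (110 − 94)²/94 = 256/94 = 2.723
5: (69 − 75.2)²/75.2 = 38.44/75.2 = 0.511
6+: (94 − 103.4)²/103.4 = 88.36/103.4 = 0.855
Sum = 15.44

15.44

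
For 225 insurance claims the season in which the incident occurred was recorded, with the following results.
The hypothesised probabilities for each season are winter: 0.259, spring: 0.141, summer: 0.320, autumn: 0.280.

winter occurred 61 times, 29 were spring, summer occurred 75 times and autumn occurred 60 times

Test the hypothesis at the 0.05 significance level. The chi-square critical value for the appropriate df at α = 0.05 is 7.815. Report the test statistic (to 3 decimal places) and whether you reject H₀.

Expected counts E_i = n·p_i: 225×0.259 = 58.275, 225×0.141 = 31.725, 225×0.320 = 72, 225×0.280 = 63.
χ² = (61−58.275)²/58.275 + (29−31.725)²/31.725 + (75−72)²/72 + (60−63)²/63
   = 0.1274 + 0.2341 + 0.1250 + 0.1429
Sum = 0.629
df = 3. Since 0.629 < 7.815, we do not reject H₀.

0.629; do not reject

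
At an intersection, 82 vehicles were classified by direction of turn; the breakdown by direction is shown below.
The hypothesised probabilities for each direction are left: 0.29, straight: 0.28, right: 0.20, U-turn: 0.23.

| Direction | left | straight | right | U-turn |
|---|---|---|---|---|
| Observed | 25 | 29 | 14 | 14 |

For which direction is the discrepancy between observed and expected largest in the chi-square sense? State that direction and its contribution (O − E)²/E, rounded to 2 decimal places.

Expected counts E_i = n·p_i: 82×0.29 = 23.78, 82×0.28 = 22.96, 82×0.20 = 16.4, 82×0.23 = 18.86.
cat           O        E   (O−E)²/E
left         25    23.78      0.063
straight     29    22.96      1.589
right        14     16.4      0.351
U-turn       14    18.86      1.252
The largest term is for straight: 1.59.

straight, 1.59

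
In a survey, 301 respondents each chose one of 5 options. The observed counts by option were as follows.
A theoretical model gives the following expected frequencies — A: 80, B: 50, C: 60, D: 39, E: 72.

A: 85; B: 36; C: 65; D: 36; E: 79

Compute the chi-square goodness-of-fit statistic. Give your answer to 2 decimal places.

5.56

cat         O        E   (O−E)²/E
A          85       80      0.313
B          36       50      3.920
C          65       60      0.417
D          36       39      0.231
E          79       72      0.681
Sum = 5.56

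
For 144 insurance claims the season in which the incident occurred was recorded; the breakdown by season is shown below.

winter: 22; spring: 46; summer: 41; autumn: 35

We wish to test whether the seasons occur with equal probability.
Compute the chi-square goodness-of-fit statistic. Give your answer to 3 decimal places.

Expected count for each of the 4 categories: 144/4 = 36.
winter: (22 − 36)²/36 = 196/36 = 5.4444
spring: (46 − 36)²/36 = 100/36 = 2.7778
summer: (41 − 36)²/36 = 25/36 = 0.6944
autumn: (35 − 36)²/36 = 1/36 = 0.0278
Sum = 8.944

8.944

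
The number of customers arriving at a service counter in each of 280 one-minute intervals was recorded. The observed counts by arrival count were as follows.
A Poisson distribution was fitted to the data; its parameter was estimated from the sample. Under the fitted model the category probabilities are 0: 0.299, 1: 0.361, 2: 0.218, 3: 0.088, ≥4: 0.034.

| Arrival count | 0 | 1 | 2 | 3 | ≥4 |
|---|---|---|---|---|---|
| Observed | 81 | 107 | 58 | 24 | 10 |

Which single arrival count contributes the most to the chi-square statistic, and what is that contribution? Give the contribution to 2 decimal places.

1, 0.35

Expected counts E_i = n·p_i: 280×0.299 = 83.72, 280×0.361 = 101.08, 280×0.218 = 61.04, 280×0.088 = 24.64, 280×0.034 = 9.52.
χ² = (81−83.72)²/83.72 + (107−101.08)²/101.08 + (58−61.04)²/61.04 + (24−24.64)²/24.64 + (10−9.52)²/9.52
   = 0.088 + 0.347 + 0.151 + 0.017 + 0.024
The largest term is for 1: 0.35.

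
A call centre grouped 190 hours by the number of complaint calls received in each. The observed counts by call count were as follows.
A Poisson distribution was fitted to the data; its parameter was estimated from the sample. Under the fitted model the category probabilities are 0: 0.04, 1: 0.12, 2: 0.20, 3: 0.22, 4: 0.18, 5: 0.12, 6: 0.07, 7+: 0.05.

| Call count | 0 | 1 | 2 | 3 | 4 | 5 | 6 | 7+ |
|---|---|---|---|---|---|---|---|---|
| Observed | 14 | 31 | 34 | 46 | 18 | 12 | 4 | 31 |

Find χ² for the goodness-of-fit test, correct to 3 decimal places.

Expected counts E_i = n·p_i: 190×0.04 = 7.6, 190×0.12 = 22.8, 190×0.20 = 38, 190×0.22 = 41.8, 190×0.18 = 34.2, 190×0.12 = 22.8, 190×0.07 = 13.3, 190×0.05 = 9.5.
cat         O        E   (O−E)²/E
0          14      7.6     5.3895
1          31     22.8     2.9491
2          34       38     0.4211
3          46     41.8     0.4220
4          18     34.2     7.6737
5          12     22.8     5.1158
6           4     13.3     6.5030
7+         31      9.5    48.6579
Sum = 77.132

77.132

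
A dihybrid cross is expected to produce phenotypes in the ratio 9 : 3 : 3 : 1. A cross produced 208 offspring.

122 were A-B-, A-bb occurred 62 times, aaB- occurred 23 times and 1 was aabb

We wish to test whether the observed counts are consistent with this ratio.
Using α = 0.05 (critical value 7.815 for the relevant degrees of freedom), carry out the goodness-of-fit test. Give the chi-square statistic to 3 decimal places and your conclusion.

Ratio total = 16. Expected counts: 208×9/16 = 117, 208×3/16 = 39, 208×3/16 = 39, 208×1/16 = 13.
cat         O        E   (O−E)²/E
A-B-      122      117     0.2137
A-bb       62       39    13.5641
aaB-       23       39     6.5641
aabb        1       13    11.0769
Sum = 31.419
df = 3. Since 31.419 > 7.815, we reject H₀.

31.419; reject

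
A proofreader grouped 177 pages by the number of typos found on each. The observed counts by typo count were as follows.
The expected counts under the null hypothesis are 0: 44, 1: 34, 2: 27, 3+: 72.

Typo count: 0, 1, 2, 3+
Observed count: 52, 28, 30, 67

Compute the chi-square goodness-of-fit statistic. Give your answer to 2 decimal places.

0: (52 − 44)²/44 = 64/44 = 1.455
1: (28 − 34)²/34 = 36/34 = 1.059
2: (30 − 27)²/27 = 9/27 = 0.333
3+: (67 − 72)²/72 = 25/72 = 0.347
Sum = 3.19

3.19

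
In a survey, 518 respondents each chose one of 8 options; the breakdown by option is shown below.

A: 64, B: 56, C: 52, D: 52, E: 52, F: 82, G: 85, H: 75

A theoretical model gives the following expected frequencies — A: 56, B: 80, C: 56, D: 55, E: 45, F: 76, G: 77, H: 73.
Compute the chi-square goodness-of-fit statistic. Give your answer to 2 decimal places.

cat         O        E   (O−E)²/E
A          64       56      1.143
B          56       80      7.200
C          52       56      0.286
D          52       55      0.164
E          52       45      1.089
F          82       76      0.474
G          85       77      0.831
H          75       73      0.055
Sum = 11.24

11.24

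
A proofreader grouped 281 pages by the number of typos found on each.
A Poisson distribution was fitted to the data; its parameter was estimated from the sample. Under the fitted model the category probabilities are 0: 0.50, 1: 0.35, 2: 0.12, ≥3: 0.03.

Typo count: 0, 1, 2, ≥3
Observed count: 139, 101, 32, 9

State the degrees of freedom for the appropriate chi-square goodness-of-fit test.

2

There are k = 4 categories and 1 parameter estimated from the data, so df = 4 − 1 − 1 = 2.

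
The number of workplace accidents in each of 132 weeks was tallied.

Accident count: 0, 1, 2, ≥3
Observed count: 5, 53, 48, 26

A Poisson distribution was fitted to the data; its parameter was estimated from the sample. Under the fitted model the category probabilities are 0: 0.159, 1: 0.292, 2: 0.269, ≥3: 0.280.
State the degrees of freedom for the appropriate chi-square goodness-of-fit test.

2

There are k = 4 categories and 1 parameter estimated from the data, so df = 4 − 1 − 1 = 2.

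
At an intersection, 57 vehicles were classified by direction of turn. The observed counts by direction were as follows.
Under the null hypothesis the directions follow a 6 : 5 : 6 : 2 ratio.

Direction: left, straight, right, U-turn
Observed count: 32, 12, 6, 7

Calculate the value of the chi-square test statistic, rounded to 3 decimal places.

Ratio total = 19. Expected counts: 57×6/19 = 18, 57×5/19 = 15, 57×6/19 = 18, 57×2/19 = 6.
χ² = (32−18)²/18 + (12−15)²/15 + (6−18)²/18 + (7−6)²/6
   = 10.8889 + 0.6000 + 8.0000 + 0.1667
Sum = 19.656

19.656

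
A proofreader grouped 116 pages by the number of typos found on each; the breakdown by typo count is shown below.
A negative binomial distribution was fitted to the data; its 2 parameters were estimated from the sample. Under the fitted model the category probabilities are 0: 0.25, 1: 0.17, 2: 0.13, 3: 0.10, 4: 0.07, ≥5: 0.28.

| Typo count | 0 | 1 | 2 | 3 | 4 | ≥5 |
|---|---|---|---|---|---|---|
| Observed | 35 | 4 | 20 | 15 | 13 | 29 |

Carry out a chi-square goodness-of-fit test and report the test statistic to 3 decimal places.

Expected counts E_i = n·p_i: 116×0.25 = 29, 116×0.17 = 19.72, 116×0.13 = 15.08, 116×0.10 = 11.6, 116×0.07 = 8.12, 116×0.28 = 32.48.
0: (35 − 29)²/29 = 36/29 = 1.2414
1: (4 − 19.72)²/19.72 = 247.1184/19.72 = 12.5314
2: (20 − 15.08)²/15.08 = 24.2064/15.08 = 1.6052
3: (15 − 11.6)²/11.6 = 11.56/11.6 = 0.9966
4: (13 − 8.12)²/8.12 = 23.8144/8.12 = 2.9328
≥5: (29 − 32.48)²/32.48 = 12.1104/32.48 = 0.3729
Sum = 19.680

19.680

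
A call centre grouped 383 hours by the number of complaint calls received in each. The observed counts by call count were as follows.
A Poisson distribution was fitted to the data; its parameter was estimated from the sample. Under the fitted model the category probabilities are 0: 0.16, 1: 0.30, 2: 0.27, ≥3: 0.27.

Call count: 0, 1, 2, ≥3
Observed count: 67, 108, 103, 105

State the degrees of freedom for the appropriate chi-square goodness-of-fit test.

2

There are k = 4 categories and 1 parameter estimated from the data, so df = 4 − 1 − 1 = 2.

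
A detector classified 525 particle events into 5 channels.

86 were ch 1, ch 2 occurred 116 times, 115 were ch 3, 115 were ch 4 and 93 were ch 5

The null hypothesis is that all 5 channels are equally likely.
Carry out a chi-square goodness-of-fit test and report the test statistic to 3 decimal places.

Expected count for each of the 5 categories: 525/5 = 105.
cat         O        E   (O−E)²/E
ch 1       86      105     3.4381
ch 2      116      105     1.1524
ch 3      115      105     0.9524
ch 4      115      105     0.9524
ch 5       93      105     1.3714
Sum = 7.867

7.867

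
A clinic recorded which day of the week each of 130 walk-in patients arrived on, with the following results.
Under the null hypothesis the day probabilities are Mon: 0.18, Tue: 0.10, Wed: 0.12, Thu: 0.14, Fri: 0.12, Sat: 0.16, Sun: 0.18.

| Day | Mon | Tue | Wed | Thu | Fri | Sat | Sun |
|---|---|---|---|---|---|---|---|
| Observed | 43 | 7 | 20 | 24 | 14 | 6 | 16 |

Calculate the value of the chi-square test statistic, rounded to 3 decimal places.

Expected counts E_i = n·p_i: 130×0.18 = 23.4, 130×0.10 = 13, 130×0.12 = 15.6, 130×0.14 = 18.2, 130×0.12 = 15.6, 130×0.16 = 20.8, 130×0.18 = 23.4.
Mon: (43 − 23.4)²/23.4 = 384.16/23.4 = 16.4171
Tue: (7 − 13)²/13 = 36/13 = 2.7692
Wed: (20 − 15.6)²/15.6 = 19.36/15.6 = 1.2410
Thu: (24 − 18.2)²/18.2 = 33.64/18.2 = 1.8484
Fri: (14 − 15.6)²/15.6 = 2.56/15.6 = 0.1641
Sat: (6 − 20.8)²/20.8 = 219.04/20.8 = 10.5308
Sun: (16 − 23.4)²/23.4 = 54.76/23.4 = 2.3402
Sum = 35.311

35.311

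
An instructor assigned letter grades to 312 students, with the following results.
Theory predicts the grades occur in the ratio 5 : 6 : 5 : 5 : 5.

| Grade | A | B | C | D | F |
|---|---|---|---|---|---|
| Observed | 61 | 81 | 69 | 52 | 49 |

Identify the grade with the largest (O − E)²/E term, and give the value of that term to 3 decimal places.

F, 2.017

Ratio total = 26. Expected counts: 312×5/26 = 60, 312×6/26 = 72, 312×5/26 = 60, 312×5/26 = 60, 312×5/26 = 60.
χ² = (61−60)²/60 + (81−72)²/72 + (69−60)²/60 + (52−60)²/60 + (49−60)²/60
   = 0.0167 + 1.1250 + 1.3500 + 1.0667 + 2.0167
The largest term is for F: 2.017.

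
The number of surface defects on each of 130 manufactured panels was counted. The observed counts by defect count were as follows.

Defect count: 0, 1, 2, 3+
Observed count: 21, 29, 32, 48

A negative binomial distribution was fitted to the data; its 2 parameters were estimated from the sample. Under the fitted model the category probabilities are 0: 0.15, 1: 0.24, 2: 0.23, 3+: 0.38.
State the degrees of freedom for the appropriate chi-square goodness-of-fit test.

1

There are k = 4 categories and 2 parameters estimated from the data, so df = 4 − 1 − 2 = 1.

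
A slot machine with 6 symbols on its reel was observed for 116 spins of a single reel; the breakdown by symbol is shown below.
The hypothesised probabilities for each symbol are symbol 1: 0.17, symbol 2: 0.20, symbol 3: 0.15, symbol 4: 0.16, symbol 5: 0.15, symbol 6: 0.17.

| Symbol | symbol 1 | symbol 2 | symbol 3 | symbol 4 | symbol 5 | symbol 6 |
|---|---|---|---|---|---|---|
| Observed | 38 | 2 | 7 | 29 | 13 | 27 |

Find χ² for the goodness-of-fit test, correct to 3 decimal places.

Expected counts E_i = n·p_i: 116×0.17 = 19.72, 116×0.20 = 23.2, 116×0.15 = 17.4, 116×0.16 = 18.56, 116×0.15 = 17.4, 116×0.17 = 19.72.
symbol 1: (38 − 19.72)²/19.72 = 334.1584/19.72 = 16.9452
symbol 2: (2 − 23.2)²/23.2 = 449.44/23.2 = 19.3724
symbol 3: (7 − 17.4)²/17.4 = 108.16/17.4 = 6.2161
symbol 4: (29 − 18.56)²/18.56 = 108.9936/18.56 = 5.8725
symbol 5: (13 − 17.4)²/17.4 = 19.36/17.4 = 1.1126
symbol 6: (27 − 19.72)²/19.72 = 52.9984/19.72 = 2.6875
Sum = 52.206

52.206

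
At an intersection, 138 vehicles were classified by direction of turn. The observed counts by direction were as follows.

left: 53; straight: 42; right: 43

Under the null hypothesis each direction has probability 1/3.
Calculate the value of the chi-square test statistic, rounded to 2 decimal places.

Under H₀ each category has probability 1/3, so each expected count is 138/3 = 46.
left: (53 − 46)²/46 = 49/46 = 1.065
straight: (42 − 46)²/46 = 16/46 = 0.348
right: (43 − 46)²/46 = 9/46 = 0.196
Sum = 1.61

1.61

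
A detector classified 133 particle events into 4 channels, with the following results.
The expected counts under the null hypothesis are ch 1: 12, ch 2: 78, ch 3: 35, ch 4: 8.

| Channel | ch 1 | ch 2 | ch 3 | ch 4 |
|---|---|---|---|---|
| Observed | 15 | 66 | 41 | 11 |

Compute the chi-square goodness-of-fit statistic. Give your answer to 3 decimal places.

4.750

χ² = (15−12)²/12 + (66−78)²/78 + (41−35)²/35 + (11−8)²/8
   = 0.7500 + 1.8462 + 1.0286 + 1.1250
Sum = 4.750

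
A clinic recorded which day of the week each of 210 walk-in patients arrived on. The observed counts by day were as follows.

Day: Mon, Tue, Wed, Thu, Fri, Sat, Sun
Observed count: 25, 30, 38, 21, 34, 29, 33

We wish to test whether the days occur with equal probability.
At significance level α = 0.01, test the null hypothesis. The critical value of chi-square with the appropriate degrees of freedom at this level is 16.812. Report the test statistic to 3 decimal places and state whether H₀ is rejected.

Under H₀ each category has probability 1/7, so each expected count is 210/7 = 30.
χ² = (25−30)²/30 + (30−30)²/30 + (38−30)²/30 + (21−30)²/30 + (34−30)²/30 + (29−30)²/30 + (33−30)²/30
   = 0.8333 + 0.0000 + 2.1333 + 2.7000 + 0.5333 + 0.0333 + 0.3000
Sum = 6.533
df = 6. Since 6.533 < 16.812, we do not reject H₀.

6.533; do not reject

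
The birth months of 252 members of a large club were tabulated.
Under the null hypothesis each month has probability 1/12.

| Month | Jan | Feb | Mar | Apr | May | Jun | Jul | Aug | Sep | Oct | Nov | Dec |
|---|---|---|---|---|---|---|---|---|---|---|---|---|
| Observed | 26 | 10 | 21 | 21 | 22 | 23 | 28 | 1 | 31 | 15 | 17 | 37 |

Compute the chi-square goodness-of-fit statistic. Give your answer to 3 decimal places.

48.000

Expected count for each of the 12 categories: 252/12 = 21.
Jan: (26 − 21)²/21 = 25/21 = 1.1905
Feb: (10 − 21)²/21 = 121/21 = 5.7619
Mar: (21 − 21)²/21 = 0/21 = 0.0000
Apr: (21 − 21)²/21 = 0/21 = 0.0000
May: (22 − 21)²/21 = 1/21 = 0.0476
Jun: (23 − 21)²/21 = 4/21 = 0.1905
Jul: (28 − 21)²/21 = 49/21 = 2.3333
Aug: (1 − 21)²/21 = 400/21 = 19.0476
Sep: (31 − 21)²/21 = 100/21 = 4.7619
Oct: (15 − 21)²/21 = 36/21 = 1.7143
Nov: (17 − 21)²/21 = 16/21 = 0.7619
Dec: (37 − 21)²/21 = 256/21 = 12.1905
Sum = 48.000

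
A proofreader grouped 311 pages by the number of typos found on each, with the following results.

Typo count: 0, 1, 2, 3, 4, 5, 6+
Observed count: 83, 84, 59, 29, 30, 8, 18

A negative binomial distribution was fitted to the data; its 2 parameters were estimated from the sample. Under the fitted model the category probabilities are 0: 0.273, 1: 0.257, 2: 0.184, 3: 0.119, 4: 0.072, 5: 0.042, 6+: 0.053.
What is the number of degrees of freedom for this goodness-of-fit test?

4

There are k = 7 categories and 2 parameters estimated from the data, so df = 7 − 1 − 2 = 4.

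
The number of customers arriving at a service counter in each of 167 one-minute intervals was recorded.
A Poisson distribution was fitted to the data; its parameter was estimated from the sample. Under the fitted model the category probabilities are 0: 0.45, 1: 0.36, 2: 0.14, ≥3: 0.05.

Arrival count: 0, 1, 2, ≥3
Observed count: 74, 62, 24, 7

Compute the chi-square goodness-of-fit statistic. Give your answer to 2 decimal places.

0.31

Expected counts E_i = n·p_i: 167×0.45 = 75.15, 167×0.36 = 60.12, 167×0.14 = 23.38, 167×0.05 = 8.35.
cat         O        E   (O−E)²/E
0          74    75.15      0.018
1          62    60.12      0.059
2          24    23.38      0.016
≥3          7     8.35      0.218
Sum = 0.31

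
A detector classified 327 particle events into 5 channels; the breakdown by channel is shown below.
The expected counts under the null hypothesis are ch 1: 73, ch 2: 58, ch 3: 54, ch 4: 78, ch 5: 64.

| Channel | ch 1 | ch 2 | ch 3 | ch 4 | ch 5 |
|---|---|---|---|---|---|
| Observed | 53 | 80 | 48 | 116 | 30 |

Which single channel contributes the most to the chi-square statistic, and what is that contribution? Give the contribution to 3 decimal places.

ch 1: (53 − 73)²/73 = 400/73 = 5.4795
ch 2: (80 − 58)²/58 = 484/58 = 8.3448
ch 3: (48 − 54)²/54 = 36/54 = 0.6667
ch 4: (116 − 78)²/78 = 1444/78 = 18.5128
ch 5: (30 − 64)²/64 = 1156/64 = 18.0625
The largest term is for ch 4: 18.513.

ch 4, 18.513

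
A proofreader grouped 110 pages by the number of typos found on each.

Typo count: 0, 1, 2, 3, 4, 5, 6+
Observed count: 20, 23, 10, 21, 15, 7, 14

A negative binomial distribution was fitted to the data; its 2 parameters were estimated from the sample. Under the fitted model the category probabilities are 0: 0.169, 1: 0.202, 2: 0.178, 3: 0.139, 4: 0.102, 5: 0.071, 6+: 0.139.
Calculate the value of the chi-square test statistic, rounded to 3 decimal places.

Expected counts E_i = n·p_i: 110×0.169 = 18.59, 110×0.202 = 22.22, 110×0.178 = 19.58, 110×0.139 = 15.29, 110×0.102 = 11.22, 110×0.071 = 7.81, 110×0.139 = 15.29.
cat         O        E   (O−E)²/E
0          20    18.59     0.1069
1          23    22.22     0.0274
2          10    19.58     4.6873
3          21    15.29     2.1324
4          15    11.22     1.2735
5           7     7.81     0.0840
6+         14    15.29     0.1088
Sum = 8.420

8.420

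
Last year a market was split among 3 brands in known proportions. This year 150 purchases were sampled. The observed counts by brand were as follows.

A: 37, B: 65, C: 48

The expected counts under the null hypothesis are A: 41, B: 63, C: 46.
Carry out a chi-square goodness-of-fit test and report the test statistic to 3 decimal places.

0.541

A: (37 − 41)²/41 = 16/41 = 0.3902
B: (65 − 63)²/63 = 4/63 = 0.0635
C: (48 − 46)²/46 = 4/46 = 0.0870
Sum = 0.541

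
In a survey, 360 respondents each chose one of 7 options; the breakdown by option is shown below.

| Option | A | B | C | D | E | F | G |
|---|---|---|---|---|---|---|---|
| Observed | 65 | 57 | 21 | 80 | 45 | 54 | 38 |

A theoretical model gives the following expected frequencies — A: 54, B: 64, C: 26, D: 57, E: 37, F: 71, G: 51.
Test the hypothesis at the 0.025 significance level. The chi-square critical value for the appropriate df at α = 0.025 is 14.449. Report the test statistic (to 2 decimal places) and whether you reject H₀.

22.36; reject

cat         O        E   (O−E)²/E
A          65       54      2.241
B          57       64      0.766
C          21       26      0.962
D          80       57      9.281
E          45       37      1.730
F          54       71      4.070
G          38       51      3.314
Sum = 22.36
df = 6. Since 22.36 > 14.449, we reject H₀.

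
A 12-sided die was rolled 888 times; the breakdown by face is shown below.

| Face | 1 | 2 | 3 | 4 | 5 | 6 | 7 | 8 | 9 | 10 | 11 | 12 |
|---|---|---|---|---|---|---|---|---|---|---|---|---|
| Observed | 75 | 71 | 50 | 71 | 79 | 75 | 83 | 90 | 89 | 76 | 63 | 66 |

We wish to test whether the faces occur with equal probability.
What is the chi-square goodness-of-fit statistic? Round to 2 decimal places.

18.54

Expected count for each of the 12 categories: 888/12 = 74.
cat         O        E   (O−E)²/E
1          75       74      0.014
2          71       74      0.122
3          50       74      7.784
4          71       74      0.122
5          79       74      0.338
6          75       74      0.014
7          83       74      1.095
8          90       74      3.459
9          89       74      3.041
10         76       74      0.054
11         63       74      1.635
12         66       74      0.865
Sum = 18.54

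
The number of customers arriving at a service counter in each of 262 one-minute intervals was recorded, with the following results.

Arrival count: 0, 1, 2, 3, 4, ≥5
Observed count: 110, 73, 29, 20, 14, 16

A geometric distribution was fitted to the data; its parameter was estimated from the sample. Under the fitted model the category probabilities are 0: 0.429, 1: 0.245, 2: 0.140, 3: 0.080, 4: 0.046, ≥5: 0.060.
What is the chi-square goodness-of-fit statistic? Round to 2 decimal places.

Expected counts E_i = n·p_i: 262×0.429 = 112.398, 262×0.245 = 64.19, 262×0.140 = 36.68, 262×0.080 = 20.96, 262×0.046 = 12.052, 262×0.060 = 15.72.
0: (110 − 112.398)²/112.398 = 5.750404/112.398 = 0.051
1: (73 − 64.19)²/64.19 = 77.6161/64.19 = 1.209
2: (29 − 36.68)²/36.68 = 58.9824/36.68 = 1.608
3: (20 − 20.96)²/20.96 = 0.9216/20.96 = 0.044
4: (14 − 12.052)²/12.052 = 3.794704/12.052 = 0.315
≥5: (16 − 15.72)²/15.72 = 0.0784/15.72 = 0.005
Sum = 3.23

3.23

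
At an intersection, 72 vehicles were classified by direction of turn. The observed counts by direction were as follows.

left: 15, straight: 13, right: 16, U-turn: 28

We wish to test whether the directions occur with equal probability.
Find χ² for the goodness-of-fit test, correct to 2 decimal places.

Under H₀ each category has probability 1/4, so each expected count is 72/4 = 18.
left: (15 − 18)²/18 = 9/18 = 0.500
straight: (13 − 18)²/18 = 25/18 = 1.389
right: (16 − 18)²/18 = 4/18 = 0.222
U-turn: (28 − 18)²/18 = 100/18 = 5.556
Sum = 7.67

7.67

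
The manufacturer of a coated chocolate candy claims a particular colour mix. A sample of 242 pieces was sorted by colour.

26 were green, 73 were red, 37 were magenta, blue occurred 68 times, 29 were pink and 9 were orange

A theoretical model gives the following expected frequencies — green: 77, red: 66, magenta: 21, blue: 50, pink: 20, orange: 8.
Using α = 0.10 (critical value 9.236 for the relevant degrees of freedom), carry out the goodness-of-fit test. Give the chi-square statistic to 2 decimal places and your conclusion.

57.37; reject

χ² = (26−77)²/77 + (73−66)²/66 + (37−21)²/21 + (68−50)²/50 + (29−20)²/20 + (9−8)²/8
   = 33.779 + 0.742 + 12.190 + 6.480 + 4.050 + 0.125
Sum = 57.37
df = 5. Since 57.37 > 9.236, we reject H₀.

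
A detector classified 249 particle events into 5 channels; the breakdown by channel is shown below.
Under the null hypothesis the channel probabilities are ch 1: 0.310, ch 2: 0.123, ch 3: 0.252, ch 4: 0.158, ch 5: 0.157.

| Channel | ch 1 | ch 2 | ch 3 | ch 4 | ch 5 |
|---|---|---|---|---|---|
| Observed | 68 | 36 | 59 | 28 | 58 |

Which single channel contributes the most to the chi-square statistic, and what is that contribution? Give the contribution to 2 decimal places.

ch 5, 9.14

Expected counts E_i = n·p_i: 249×0.310 = 77.19, 249×0.123 = 30.627, 249×0.252 = 62.748, 249×0.158 = 39.342, 249×0.157 = 39.093.
ch 1: (68 − 77.19)²/77.19 = 84.4561/77.19 = 1.094
ch 2: (36 − 30.627)²/30.627 = 28.869129/30.627 = 0.943
ch 3: (59 − 62.748)²/62.748 = 14.047504/62.748 = 0.224
ch 4: (28 − 39.342)²/39.342 = 128.640964/39.342 = 3.270
ch 5: (58 − 39.093)²/39.093 = 357.474649/39.093 = 9.144
The largest term is for ch 5: 9.14.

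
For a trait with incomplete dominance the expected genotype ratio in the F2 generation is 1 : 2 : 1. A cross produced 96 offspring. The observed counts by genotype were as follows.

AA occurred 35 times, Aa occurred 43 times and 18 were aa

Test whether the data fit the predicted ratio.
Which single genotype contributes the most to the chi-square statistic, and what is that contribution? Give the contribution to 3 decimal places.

AA, 5.042

Ratio total = 4. Expected counts: 96×1/4 = 24, 96×2/4 = 48, 96×1/4 = 24.
cat         O        E   (O−E)²/E
AA         35       24     5.0417
Aa         43       48     0.5208
aa         18       24     1.5000
The largest term is for AA: 5.042.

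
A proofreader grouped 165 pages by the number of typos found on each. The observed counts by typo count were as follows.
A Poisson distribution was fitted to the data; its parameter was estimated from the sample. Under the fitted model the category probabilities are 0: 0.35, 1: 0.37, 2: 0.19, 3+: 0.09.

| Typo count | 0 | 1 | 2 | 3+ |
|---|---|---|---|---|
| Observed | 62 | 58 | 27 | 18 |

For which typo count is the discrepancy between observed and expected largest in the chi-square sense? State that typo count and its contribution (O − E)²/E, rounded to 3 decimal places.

3+, 0.668

Expected counts E_i = n·p_i: 165×0.35 = 57.75, 165×0.37 = 61.05, 165×0.19 = 31.35, 165×0.09 = 14.85.
cat         O        E   (O−E)²/E
0          62    57.75     0.3128
1          58    61.05     0.1524
2          27    31.35     0.6036
3+         18    14.85     0.6682
The largest term is for 3+: 0.668.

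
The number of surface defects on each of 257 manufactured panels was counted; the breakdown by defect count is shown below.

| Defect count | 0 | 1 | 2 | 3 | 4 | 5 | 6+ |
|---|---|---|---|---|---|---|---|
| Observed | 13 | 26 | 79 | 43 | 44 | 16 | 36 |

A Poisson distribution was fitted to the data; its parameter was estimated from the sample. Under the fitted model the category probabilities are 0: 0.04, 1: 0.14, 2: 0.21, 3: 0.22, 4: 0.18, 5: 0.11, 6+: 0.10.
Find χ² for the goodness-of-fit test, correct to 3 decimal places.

Expected counts E_i = n·p_i: 257×0.04 = 10.28, 257×0.14 = 35.98, 257×0.21 = 53.97, 257×0.22 = 56.54, 257×0.18 = 46.26, 257×0.11 = 28.27, 257×0.10 = 25.7.
cat         O        E   (O−E)²/E
0          13    10.28     0.7197
1          26    35.98     2.7682
2          79    53.97    11.6083
3          43    56.54     3.2425
4          44    46.26     0.1104
5          16    28.27     5.3255
6+         36     25.7     4.1280
Sum = 27.903

27.903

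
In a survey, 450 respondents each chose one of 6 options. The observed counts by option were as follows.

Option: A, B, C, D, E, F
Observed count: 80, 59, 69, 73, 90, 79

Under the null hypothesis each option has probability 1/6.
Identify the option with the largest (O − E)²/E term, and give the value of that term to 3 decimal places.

Under H₀ each category has probability 1/6, so each expected count is 450/6 = 75.
χ² = (80−75)²/75 + (59−75)²/75 + (69−75)²/75 + (73−75)²/75 + (90−75)²/75 + (79−75)²/75
   = 0.3333 + 3.4133 + 0.4800 + 0.0533 + 3.0000 + 0.2133
The largest term is for B: 3.413.

B, 3.413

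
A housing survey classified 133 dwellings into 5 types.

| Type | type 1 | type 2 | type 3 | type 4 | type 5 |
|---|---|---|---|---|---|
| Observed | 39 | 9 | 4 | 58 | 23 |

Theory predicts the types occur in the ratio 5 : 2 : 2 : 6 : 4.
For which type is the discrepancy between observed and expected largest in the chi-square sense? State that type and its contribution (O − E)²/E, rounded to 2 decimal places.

Ratio total = 19. Expected counts: 133×5/19 = 35, 133×2/19 = 14, 133×2/19 = 14, 133×6/19 = 42, 133×4/19 = 28.
cat         O        E   (O−E)²/E
type 1     39       35      0.457
type 2      9       14      1.786
type 3      4       14      7.143
type 4     58       42      6.095
type 5     23       28      0.893
The largest term is for type 3: 7.14.

type 3, 7.14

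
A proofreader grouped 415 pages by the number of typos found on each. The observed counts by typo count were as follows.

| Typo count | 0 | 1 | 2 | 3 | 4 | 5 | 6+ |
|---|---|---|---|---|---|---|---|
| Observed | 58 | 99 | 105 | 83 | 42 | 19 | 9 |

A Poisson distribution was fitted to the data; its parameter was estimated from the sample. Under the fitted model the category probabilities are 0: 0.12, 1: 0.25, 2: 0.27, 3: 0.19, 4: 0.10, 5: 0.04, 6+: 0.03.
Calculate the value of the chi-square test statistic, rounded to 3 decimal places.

3.539

Expected counts E_i = n·p_i: 415×0.12 = 49.8, 415×0.25 = 103.75, 415×0.27 = 112.05, 415×0.19 = 78.85, 415×0.10 = 41.5, 415×0.04 = 16.6, 415×0.03 = 12.45.
χ² = (58−49.8)²/49.8 + (99−103.75)²/103.75 + (105−112.05)²/112.05 + (83−78.85)²/78.85 + (42−41.5)²/41.5 + (19−16.6)²/16.6 + (9−12.45)²/12.45
   = 1.3502 + 0.2175 + 0.4436 + 0.2184 + 0.0060 + 0.3470 + 0.9560
Sum = 3.539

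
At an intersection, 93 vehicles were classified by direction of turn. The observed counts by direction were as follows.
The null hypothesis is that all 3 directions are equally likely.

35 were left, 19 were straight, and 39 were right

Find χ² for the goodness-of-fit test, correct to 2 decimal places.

7.23

Under H₀ each category has probability 1/3, so each expected count is 93/3 = 31.
χ² = (35−31)²/31 + (19−31)²/31 + (39−31)²/31
   = 0.516 + 4.645 + 2.065
Sum = 7.23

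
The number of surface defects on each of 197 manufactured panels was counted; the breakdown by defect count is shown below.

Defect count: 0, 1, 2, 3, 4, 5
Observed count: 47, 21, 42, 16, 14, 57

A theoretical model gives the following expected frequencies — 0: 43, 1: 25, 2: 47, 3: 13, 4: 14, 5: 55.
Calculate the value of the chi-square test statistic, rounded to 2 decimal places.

χ² = (47−43)²/43 + (21−25)²/25 + (42−47)²/47 + (16−13)²/13 + (14−14)²/14 + (57−55)²/55
   = 0.372 + 0.640 + 0.532 + 0.692 + 0.000 + 0.073
Sum = 2.31

2.31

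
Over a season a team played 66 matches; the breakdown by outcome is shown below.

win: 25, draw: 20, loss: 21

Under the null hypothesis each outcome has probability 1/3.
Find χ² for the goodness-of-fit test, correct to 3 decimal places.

Expected count for each of the 3 categories: 66/3 = 22.
cat         O        E   (O−E)²/E
win        25       22     0.4091
draw       20       22     0.1818
loss       21       22     0.0455
Sum = 0.636

0.636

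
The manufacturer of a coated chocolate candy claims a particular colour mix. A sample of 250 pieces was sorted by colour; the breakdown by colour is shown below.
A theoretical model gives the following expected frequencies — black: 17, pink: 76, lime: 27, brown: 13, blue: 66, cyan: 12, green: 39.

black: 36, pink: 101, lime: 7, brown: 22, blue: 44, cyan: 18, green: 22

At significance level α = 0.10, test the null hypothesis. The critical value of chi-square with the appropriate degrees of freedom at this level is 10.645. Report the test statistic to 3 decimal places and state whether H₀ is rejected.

χ² = (36−17)²/17 + (101−76)²/76 + (7−27)²/27 + (22−13)²/13 + (44−66)²/66 + (18−12)²/12 + (22−39)²/39
   = 21.2353 + 8.2237 + 14.8148 + 6.2308 + 7.3333 + 3.0000 + 7.4103
Sum = 68.248
df = 6. Since 68.248 > 10.645, we reject H₀.

68.248; reject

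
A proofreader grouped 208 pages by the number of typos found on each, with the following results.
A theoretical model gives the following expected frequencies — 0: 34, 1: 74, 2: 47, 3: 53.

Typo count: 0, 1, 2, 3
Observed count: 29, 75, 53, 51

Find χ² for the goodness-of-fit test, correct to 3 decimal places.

0: (29 − 34)²/34 = 25/34 = 0.7353
1: (75 − 74)²/74 = 1/74 = 0.0135
2: (53 − 47)²/47 = 36/47 = 0.7660
3: (51 − 53)²/53 = 4/53 = 0.0755
Sum = 1.590

1.590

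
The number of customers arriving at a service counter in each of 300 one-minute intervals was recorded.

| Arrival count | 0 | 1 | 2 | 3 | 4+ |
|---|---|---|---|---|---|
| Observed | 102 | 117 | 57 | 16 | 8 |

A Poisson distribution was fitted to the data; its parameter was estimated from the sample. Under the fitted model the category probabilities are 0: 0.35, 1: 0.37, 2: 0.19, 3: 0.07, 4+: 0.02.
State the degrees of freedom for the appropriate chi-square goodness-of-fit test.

3

There are k = 5 categories and 1 parameter estimated from the data, so df = 5 − 1 − 1 = 3.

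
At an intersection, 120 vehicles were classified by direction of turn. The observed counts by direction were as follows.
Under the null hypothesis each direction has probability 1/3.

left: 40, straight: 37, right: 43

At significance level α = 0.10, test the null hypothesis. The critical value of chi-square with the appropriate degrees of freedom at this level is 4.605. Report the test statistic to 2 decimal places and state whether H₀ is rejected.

0.45; do not reject

Under H₀ each category has probability 1/3, so each expected count is 120/3 = 40.
left: (40 − 40)²/40 = 0/40 = 0.000
straight: (37 − 40)²/40 = 9/40 = 0.225
right: (43 − 40)²/40 = 9/40 = 0.225
Sum = 0.45
df = 2. Since 0.45 < 4.605, we do not reject H₀.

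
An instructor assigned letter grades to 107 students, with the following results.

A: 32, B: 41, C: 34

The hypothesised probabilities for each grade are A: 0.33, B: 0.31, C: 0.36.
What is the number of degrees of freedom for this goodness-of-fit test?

There are k = 3 categories and no parameters were estimated from the data, so df = 3 − 1 = 2.

2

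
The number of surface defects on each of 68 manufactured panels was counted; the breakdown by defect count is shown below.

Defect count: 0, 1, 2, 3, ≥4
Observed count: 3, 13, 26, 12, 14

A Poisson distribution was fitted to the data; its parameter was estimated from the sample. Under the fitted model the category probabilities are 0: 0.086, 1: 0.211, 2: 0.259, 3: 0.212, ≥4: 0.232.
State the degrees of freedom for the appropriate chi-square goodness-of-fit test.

There are k = 5 categories and 1 parameter estimated from the data, so df = 5 − 1 − 1 = 3.

3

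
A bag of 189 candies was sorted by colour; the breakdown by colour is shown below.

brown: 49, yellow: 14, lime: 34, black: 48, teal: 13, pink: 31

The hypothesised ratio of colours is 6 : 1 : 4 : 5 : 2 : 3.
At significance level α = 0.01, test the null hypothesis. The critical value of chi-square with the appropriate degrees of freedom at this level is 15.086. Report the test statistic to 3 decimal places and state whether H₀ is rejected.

5.533; do not reject

Ratio total = 21. Expected counts: 189×6/21 = 54, 189×1/21 = 9, 189×4/21 = 36, 189×5/21 = 45, 189×2/21 = 18, 189×3/21 = 27.
cat         O        E   (O−E)²/E
brown      49       54     0.4630
yellow     14        9     2.7778
lime       34       36     0.1111
black      48       45     0.2000
teal       13       18     1.3889
pink       31       27     0.5926
Sum = 5.533
df = 5. Since 5.533 < 15.086, we do not reject H₀.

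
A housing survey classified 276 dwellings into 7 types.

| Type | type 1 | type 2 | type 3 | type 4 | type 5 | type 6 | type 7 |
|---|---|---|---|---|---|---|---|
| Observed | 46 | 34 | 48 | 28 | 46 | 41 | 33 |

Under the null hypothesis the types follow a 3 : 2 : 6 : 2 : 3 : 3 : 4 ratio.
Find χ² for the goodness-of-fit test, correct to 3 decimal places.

Ratio total = 23. Expected counts: 276×3/23 = 36, 276×2/23 = 24, 276×6/23 = 72, 276×2/23 = 24, 276×3/23 = 36, 276×3/23 = 36, 276×4/23 = 48.
type 1: (46 − 36)²/36 = 100/36 = 2.7778
type 2: (34 − 24)²/24 = 100/24 = 4.1667
type 3: (48 − 72)²/72 = 576/72 = 8.0000
type 4: (28 − 24)²/24 = 16/24 = 0.6667
type 5: (46 − 36)²/36 = 100/36 = 2.7778
type 6: (41 − 36)²/36 = 25/36 = 0.6944
type 7: (33 − 48)²/48 = 225/48 = 4.6875
Sum = 23.771

23.771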